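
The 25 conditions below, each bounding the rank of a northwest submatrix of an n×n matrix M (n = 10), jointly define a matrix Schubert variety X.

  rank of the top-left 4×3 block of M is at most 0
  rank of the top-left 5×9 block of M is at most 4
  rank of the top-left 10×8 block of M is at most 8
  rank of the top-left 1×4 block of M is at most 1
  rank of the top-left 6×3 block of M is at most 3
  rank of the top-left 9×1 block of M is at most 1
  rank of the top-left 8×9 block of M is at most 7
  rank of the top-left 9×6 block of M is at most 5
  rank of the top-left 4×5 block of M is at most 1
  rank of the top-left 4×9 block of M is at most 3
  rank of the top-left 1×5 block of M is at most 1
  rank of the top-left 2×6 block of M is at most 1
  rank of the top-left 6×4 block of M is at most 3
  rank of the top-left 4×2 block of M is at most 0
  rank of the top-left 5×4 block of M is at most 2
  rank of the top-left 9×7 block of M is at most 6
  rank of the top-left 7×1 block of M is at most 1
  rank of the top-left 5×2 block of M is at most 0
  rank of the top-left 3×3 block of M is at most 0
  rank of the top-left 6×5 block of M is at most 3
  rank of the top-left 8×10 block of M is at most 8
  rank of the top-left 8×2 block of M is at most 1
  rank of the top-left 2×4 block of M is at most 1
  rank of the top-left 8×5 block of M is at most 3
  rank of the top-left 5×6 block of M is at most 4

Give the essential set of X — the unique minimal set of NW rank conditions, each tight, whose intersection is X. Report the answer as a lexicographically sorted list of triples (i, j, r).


Computing R[i][j] = min implied NW-rank bound (n=10, 25 conditions):

  i=1: 0 | 0 | 0 | 1 | 1 | 1 | 1 | 1 | 1 | 1
  i=2: 0 | 0 | 0 | 1 | 1 | 1 | 2 | 2 | 2 | 2
  i=3: 0 | 0 | 0 | 1 | 1 | 2 | 3 | 3 | 3 | 3
  i=4: 0 | 0 | 0 | 1 | 1 | 2 | 3 | 3 | 3 | 4
  i=5: 0 | 0 | 1 | 2 | 2 | 3 | 4 | 4 | 4 | 5
  i=6: 1 | 1 | 2 | 3 | 3 | 4 | 5 | 5 | 5 | 6
  i=7: 1 | 1 | 2 | 3 | 3 | 4 | 5 | 6 | 6 | 7
  i=8: 1 | 1 | 2 | 3 | 3 | 4 | 5 | 6 | 7 | 8
  i=9: 1 | 2 | 3 | 4 | 4 | 5 | 6 | 7 | 8 | 9
  i=10: 1 | 2 | 3 | 4 | 5 | 6 | 7 | 8 | 9 | 10

second differences of R give the permutation w = (4, 7, 6, 10, 3, 1, 8, 9, 2, 5).

D(w) has 24 cells with 7 SE-corners; essential set:

[(2, 6, 1), (4, 3, 0), (4, 5, 1), (4, 9, 3), (5, 2, 0), (8, 2, 1), (8, 5, 3)]


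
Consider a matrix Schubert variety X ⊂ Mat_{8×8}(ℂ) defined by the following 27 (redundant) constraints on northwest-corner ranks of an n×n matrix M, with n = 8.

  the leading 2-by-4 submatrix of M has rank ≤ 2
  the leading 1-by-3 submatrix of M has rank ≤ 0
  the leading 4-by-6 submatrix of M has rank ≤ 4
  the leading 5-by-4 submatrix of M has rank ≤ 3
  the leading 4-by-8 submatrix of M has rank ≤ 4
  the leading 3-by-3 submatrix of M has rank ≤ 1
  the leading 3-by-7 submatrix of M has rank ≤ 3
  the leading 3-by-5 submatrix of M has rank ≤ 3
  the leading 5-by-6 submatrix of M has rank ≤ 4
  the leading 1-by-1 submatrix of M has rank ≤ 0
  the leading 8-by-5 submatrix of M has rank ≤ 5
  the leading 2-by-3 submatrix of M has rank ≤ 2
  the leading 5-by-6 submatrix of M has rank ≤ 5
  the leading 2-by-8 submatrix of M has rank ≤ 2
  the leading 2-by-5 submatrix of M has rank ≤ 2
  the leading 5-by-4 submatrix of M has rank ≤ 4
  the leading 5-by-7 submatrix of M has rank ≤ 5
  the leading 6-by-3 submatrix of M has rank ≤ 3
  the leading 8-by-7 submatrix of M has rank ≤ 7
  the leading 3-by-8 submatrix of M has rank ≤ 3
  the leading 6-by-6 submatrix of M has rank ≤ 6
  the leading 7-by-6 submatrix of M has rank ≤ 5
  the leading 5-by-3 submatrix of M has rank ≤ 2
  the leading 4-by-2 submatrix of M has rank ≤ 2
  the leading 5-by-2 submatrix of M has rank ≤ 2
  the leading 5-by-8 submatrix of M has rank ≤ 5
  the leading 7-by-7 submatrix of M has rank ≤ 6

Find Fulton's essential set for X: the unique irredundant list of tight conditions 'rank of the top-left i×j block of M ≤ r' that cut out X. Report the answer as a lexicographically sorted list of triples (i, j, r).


Recovering R(i,j) via the rank-extension bound from the 27 conditions:

  row 1: 0 | 0 | 0 | 1 | 1 | 1 | 1 | 1
  row 2: 1 | 1 | 1 | 2 | 2 | 2 | 2 | 2
  row 3: 1 | 1 | 1 | 2 | 3 | 3 | 3 | 3
  row 4: 1 | 2 | 2 | 3 | 4 | 4 | 4 | 4
  row 5: 1 | 2 | 2 | 3 | 4 | 4 | 5 | 5
  row 6: 1 | 2 | 3 | 4 | 5 | 5 | 6 | 6
  row 7: 1 | 2 | 3 | 4 | 5 | 5 | 6 | 7
  row 8: 1 | 2 | 3 | 4 | 5 | 6 | 7 | 8

hence w(1..8) = (4, 1, 5, 2, 7, 3, 8, 6).

Fulton essential set (5 of the 8 Rothe cells):

[(1, 3, 0), (3, 3, 1), (5, 3, 2), (5, 6, 4), (7, 6, 5)]


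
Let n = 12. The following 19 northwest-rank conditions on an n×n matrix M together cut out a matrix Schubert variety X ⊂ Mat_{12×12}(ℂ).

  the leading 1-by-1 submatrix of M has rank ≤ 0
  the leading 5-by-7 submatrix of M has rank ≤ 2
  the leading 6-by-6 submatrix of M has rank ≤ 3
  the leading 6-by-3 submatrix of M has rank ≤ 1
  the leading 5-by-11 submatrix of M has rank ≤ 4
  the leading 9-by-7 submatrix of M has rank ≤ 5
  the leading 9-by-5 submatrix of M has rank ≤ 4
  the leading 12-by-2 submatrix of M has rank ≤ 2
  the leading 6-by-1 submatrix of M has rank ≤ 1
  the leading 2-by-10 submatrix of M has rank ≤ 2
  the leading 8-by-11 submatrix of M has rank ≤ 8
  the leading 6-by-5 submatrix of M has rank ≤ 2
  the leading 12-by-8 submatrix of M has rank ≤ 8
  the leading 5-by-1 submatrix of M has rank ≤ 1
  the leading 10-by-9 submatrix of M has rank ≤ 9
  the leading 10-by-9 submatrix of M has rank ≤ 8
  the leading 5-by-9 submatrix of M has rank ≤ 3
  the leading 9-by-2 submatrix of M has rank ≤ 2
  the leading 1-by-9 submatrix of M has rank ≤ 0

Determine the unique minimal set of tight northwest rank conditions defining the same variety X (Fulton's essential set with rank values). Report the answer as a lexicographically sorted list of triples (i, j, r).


Computing R[i][j] = min implied NW-rank bound (n=12, 19 conditions):

  0  0  0  0  0  0  0  0  0  1  1  1
  1  1  1  1  1  1  1  1  1  2  2  2
  1  1  1  2  2  2  2  2  2  3  3  3
  1  1  1  2  2  2  2  3  3  4  4  4
  1  1  1  2  2  2  2  3  3  4  4  5
  1  1  1  2  2  3  3  4  4  5  5  6
  1  2  2  3  3  4  4  5  5  6  6  7
  1  2  3  4  4  5  5  6  6  7  7  8
  1  2  3  4  4  5  5  6  7  8  8  9
  1  2  3  4  5  6  6  7  8  9  9  10
  1  2  3  4  5  6  7  8  9  10  10  11
  1  2  3  4  5  6  7  8  9  10  11  12

giving w = (10, 1, 4, 8, 12, 6, 2, 3, 9, 5, 7, 11) via Δ²R.

ℓ(w)=28; the 8 essential cells (i,j,r):

[(1, 9, 0), (5, 7, 2), (5, 9, 3), (5, 11, 4), (6, 3, 1), (6, 5, 2), (9, 5, 4), (9, 7, 5)]


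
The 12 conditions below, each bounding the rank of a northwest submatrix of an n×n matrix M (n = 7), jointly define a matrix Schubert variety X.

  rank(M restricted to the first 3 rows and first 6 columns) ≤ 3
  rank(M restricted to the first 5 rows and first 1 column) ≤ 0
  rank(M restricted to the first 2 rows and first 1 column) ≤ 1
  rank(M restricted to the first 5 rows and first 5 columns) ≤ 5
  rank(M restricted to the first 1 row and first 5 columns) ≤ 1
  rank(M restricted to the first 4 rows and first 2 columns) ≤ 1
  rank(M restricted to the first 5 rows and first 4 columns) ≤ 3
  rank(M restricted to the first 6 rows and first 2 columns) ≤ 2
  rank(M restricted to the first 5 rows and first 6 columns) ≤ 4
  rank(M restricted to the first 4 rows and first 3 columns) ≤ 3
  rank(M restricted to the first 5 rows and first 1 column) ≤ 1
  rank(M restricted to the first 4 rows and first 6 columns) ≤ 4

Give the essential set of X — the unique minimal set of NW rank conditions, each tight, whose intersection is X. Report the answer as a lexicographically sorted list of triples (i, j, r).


Recovering R(i,j) via the rank-extension bound from the 12 conditions:

  0 1 1 1 1 1 1
  0 1 2 2 2 2 2
  0 1 2 3 3 3 3
  0 1 2 3 4 4 4
  0 1 2 3 4 4 5
  1 2 3 4 5 5 6
  1 2 3 4 5 6 7

so w = (2, 3, 4, 5, 7, 1, 6).

2 SE-corners of the 6-cell Rothe diagram give Ess(w):

[(5, 1, 0), (5, 6, 4)]


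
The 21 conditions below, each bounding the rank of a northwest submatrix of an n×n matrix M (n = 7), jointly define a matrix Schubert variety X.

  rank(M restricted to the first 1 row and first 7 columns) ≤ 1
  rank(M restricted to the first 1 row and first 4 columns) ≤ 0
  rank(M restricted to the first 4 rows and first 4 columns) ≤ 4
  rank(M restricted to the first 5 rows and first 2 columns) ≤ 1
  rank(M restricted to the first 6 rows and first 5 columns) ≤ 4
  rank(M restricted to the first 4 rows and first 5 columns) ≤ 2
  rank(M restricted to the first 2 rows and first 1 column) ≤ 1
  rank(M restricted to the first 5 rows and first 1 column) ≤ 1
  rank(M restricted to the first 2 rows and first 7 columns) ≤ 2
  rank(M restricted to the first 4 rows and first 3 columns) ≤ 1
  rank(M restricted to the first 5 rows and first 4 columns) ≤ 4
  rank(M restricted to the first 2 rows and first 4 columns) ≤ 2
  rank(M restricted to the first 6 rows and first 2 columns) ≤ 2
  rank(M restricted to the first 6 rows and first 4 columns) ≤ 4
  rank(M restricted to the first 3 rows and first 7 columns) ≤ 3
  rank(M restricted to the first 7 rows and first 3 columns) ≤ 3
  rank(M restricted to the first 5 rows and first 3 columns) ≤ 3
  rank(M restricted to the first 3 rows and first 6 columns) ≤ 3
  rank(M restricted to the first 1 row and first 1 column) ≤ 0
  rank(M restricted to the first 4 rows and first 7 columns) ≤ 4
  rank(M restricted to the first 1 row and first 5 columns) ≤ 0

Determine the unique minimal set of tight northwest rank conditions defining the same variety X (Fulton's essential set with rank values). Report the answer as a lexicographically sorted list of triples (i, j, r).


Reconstructing r_w from the 21 given conditions:

  row 1: 0, 0, 0, 0, 0, 1, 1
  row 2: 1, 1, 1, 1, 1, 2, 2
  row 3: 1, 1, 1, 2, 2, 3, 3
  row 4: 1, 1, 1, 2, 2, 3, 4
  row 5: 1, 1, 2, 3, 3, 4, 5
  row 6: 1, 2, 3, 4, 4, 5, 6
  row 7: 1, 2, 3, 4, 5, 6, 7

second differences of R give the permutation w = (6, 1, 4, 7, 3, 2, 5).

|D(w)|=11, |Ess(w)|=4:

[(1, 5, 0), (4, 3, 1), (4, 5, 2), (5, 2, 1)]


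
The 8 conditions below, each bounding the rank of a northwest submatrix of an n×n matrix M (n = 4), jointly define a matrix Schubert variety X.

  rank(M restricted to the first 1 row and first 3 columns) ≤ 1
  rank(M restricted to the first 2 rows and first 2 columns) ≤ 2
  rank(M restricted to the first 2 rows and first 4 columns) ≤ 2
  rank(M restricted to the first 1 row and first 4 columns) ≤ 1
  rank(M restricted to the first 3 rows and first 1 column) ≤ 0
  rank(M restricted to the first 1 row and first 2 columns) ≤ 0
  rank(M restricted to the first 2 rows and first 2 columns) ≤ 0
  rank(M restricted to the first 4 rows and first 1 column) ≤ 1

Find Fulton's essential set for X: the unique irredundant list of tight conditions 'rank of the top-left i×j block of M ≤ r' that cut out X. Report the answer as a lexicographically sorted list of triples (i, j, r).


Recovering R(i,j) via the rank-extension bound from the 8 conditions:

  i=1: 0, 0, 1, 1
  i=2: 0, 0, 1, 2
  i=3: 0, 1, 2, 3
  i=4: 1, 2, 3, 4

so w = (3, 4, 2, 1).

ℓ(w)=5; the 2 essential cells (i,j,r):

[(2, 2, 0), (3, 1, 0)]


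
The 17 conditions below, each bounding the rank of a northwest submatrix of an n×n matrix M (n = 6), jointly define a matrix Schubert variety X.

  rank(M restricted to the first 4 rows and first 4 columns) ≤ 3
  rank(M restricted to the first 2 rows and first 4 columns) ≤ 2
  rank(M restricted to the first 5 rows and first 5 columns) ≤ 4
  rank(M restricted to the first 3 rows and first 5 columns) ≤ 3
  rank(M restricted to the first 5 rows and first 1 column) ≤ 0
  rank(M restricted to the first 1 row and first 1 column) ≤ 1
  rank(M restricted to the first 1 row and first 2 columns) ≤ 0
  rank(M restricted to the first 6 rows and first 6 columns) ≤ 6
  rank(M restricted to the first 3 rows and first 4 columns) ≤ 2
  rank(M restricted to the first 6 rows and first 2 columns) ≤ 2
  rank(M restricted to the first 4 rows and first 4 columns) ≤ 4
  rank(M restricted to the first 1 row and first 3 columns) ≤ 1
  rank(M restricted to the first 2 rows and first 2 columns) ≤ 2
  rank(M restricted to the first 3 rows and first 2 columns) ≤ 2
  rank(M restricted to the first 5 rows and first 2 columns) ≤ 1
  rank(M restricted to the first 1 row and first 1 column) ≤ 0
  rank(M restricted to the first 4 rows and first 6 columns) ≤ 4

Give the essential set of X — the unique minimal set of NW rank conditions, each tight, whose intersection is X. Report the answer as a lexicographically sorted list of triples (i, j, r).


Reconstructing r_w from the 17 given conditions:

  0 0 1 1 1 1
  0 1 2 2 2 2
  0 1 2 2 3 3
  0 1 2 3 4 4
  0 1 2 3 4 5
  1 2 3 4 5 6

second differences of R give the permutation w = (3, 2, 5, 4, 6, 1).

D(w) has 7 cells with 3 SE-corners; essential set:

[(1, 2, 0), (3, 4, 2), (5, 1, 0)]


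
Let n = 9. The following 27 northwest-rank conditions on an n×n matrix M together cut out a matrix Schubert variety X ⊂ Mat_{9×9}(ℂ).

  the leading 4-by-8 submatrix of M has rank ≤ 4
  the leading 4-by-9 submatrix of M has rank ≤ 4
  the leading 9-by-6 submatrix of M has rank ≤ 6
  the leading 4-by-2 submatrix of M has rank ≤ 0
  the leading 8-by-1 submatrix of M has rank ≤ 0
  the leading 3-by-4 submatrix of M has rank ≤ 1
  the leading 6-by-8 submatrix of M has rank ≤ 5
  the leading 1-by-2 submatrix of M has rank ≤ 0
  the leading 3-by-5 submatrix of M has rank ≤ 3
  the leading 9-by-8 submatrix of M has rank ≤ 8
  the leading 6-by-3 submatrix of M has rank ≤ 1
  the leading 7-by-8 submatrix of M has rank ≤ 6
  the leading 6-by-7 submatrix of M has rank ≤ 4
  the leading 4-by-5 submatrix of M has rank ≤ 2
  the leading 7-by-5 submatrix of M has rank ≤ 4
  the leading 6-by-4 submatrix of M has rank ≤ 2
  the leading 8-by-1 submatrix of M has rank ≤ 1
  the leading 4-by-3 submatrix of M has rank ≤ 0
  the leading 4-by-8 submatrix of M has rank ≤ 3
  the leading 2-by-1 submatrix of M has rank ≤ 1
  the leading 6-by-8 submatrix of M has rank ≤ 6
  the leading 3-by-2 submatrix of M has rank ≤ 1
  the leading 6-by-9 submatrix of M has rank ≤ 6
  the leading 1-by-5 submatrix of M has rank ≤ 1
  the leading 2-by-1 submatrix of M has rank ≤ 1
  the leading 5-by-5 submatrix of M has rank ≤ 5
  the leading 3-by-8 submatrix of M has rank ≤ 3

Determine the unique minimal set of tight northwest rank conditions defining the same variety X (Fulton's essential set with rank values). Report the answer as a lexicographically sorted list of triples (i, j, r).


Computing R[i][j] = min implied NW-rank bound (n=9, 27 conditions):

  0 | 0 | 0 | 1 | 1 | 1 | 1 | 1 | 1
  0 | 0 | 0 | 1 | 2 | 2 | 2 | 2 | 2
  0 | 0 | 0 | 1 | 2 | 3 | 3 | 3 | 3
  0 | 0 | 0 | 1 | 2 | 3 | 3 | 3 | 4
  0 | 1 | 1 | 2 | 3 | 4 | 4 | 4 | 5
  0 | 1 | 1 | 2 | 3 | 4 | 4 | 5 | 6
  0 | 1 | 2 | 3 | 4 | 5 | 5 | 6 | 7
  0 | 1 | 2 | 3 | 4 | 5 | 6 | 7 | 8
  1 | 2 | 3 | 4 | 5 | 6 | 7 | 8 | 9

giving w = (4, 5, 6, 9, 2, 8, 3, 7, 1) via Δ²R.

D(w) has 20 cells with 5 SE-corners; essential set:

[(4, 3, 0), (4, 8, 3), (6, 3, 1), (6, 7, 4), (8, 1, 0)]


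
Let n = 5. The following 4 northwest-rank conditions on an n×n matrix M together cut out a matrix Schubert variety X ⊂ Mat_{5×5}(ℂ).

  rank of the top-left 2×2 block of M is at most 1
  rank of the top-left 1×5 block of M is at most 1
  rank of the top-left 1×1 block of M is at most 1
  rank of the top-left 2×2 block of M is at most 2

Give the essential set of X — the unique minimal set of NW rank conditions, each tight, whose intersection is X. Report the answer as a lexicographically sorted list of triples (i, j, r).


The tightest implied rank at each (i,j), from the 4 conditions:

  1  1  1  1  1
  1  1  2  2  2
  1  2  3  3  3
  1  2  3  4  4
  1  2  3  4  5

so w = (1, 3, 2, 4, 5).

Fulton essential set (the sole Rothe cell):

[(2, 2, 1)]


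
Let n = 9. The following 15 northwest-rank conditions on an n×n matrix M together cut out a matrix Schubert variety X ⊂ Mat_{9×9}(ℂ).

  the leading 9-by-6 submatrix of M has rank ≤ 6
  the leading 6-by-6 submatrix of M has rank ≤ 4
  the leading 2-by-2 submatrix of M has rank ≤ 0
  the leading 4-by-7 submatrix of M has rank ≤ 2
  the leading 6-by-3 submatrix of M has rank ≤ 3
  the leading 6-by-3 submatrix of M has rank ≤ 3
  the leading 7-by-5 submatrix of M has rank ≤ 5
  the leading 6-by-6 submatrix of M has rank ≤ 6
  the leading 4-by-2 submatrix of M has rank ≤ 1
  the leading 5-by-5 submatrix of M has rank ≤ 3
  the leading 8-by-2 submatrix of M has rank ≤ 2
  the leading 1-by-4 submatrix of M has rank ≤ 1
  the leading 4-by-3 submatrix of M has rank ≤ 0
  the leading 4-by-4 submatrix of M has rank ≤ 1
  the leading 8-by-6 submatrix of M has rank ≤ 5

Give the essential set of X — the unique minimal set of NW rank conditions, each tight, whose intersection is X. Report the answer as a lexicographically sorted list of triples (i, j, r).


Reconstructing r_w from the 15 given conditions:

  row 1: 0, 0, 0, 1, 1, 1, 1, 1, 1
  row 2: 0, 0, 0, 1, 2, 2, 2, 2, 2
  row 3: 0, 0, 0, 1, 2, 2, 2, 3, 3
  row 4: 0, 0, 0, 1, 2, 2, 2, 3, 4
  row 5: 1, 1, 1, 2, 3, 3, 3, 4, 5
  row 6: 1, 2, 2, 3, 4, 4, 4, 5, 6
  row 7: 1, 2, 3, 4, 5, 5, 5, 6, 7
  row 8: 1, 2, 3, 4, 5, 5, 6, 7, 8
  row 9: 1, 2, 3, 4, 5, 6, 7, 8, 9

the unique w with this rank table is (4, 5, 8, 9, 1, 2, 3, 7, 6).

3 SE-corners of the 17-cell Rothe diagram give Ess(w):

[(4, 3, 0), (4, 7, 2), (8, 6, 5)]


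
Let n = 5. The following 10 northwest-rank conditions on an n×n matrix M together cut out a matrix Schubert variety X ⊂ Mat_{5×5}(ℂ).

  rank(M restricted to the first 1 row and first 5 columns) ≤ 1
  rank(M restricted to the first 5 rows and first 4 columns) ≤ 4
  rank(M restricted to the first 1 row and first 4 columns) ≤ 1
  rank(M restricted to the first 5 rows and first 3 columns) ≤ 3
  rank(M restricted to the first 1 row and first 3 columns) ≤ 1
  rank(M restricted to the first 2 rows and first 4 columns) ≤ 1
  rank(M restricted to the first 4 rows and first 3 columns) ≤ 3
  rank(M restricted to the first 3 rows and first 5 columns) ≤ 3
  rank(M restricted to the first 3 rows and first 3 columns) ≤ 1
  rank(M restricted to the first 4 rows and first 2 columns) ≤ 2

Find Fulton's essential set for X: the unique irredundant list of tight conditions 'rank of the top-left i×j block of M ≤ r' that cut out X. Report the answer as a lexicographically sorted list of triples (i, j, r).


Reconstructing r_w from the 10 given conditions:

  1 1 1 1 1
  1 1 1 1 2
  1 1 1 2 3
  1 2 2 3 4
  1 2 3 4 5

hence w(1..5) = (1, 5, 4, 2, 3).

|D(w)|=5, |Ess(w)|=2:

[(2, 4, 1), (3, 3, 1)]


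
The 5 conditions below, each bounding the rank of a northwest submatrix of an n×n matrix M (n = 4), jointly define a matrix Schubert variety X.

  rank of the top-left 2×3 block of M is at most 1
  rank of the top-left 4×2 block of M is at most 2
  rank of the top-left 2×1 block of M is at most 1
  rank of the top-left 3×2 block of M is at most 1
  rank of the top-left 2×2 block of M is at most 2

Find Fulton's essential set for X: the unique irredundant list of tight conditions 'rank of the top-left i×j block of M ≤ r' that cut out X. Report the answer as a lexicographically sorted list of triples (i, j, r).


Rank table r_w(4×4) implied by the 5 constraints:

  i=1: 1  1  1  1
  i=2: 1  1  1  2
  i=3: 1  1  2  3
  i=4: 1  2  3  4

so w = (1, 4, 3, 2).

Fulton essential set (2 of the 3 Rothe cells):

[(2, 3, 1), (3, 2, 1)]


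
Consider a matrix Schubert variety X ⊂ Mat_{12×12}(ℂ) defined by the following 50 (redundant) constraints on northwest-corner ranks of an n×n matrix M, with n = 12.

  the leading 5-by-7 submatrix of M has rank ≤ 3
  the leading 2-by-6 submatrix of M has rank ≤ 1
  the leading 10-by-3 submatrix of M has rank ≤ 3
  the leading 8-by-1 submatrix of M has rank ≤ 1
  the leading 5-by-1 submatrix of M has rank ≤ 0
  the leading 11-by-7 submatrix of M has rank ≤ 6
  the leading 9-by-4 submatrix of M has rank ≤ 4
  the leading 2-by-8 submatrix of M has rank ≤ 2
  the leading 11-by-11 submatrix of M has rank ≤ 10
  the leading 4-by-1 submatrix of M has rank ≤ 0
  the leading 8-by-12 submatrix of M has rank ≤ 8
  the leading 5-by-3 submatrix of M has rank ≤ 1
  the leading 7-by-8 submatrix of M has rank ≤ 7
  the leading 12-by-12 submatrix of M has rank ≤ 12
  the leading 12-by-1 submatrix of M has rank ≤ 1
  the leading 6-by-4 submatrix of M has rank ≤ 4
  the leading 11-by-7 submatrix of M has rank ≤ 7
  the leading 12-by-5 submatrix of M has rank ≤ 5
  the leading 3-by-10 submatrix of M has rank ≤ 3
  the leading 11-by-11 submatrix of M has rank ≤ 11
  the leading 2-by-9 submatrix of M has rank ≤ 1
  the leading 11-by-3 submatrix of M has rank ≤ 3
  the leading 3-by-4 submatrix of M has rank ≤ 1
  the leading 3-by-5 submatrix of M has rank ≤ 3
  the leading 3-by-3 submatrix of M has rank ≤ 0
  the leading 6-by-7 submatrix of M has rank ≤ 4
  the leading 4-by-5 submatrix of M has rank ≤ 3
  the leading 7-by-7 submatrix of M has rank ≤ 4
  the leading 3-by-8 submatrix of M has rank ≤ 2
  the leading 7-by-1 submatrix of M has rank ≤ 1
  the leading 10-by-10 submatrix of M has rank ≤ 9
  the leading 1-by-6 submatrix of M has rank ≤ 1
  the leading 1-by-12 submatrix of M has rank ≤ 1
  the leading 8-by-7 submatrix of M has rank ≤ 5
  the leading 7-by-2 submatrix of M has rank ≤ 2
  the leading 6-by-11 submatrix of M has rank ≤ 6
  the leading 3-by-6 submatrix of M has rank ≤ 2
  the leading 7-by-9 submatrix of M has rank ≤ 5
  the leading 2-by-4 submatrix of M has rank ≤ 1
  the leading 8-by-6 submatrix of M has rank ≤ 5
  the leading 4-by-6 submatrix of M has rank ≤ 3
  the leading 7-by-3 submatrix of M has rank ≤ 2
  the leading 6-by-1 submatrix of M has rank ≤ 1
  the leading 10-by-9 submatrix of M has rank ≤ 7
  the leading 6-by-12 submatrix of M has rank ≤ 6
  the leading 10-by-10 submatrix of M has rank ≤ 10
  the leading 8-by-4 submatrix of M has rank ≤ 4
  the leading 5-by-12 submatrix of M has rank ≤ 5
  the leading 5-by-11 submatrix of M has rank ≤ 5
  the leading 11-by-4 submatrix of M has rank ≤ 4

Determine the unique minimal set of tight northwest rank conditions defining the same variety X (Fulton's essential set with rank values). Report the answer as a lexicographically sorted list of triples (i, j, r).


Reconstructing r_w from the 50 given conditions:

  row 1: 0  0  0  1  1  1  1  1  1  1  1  1
  row 2: 0  0  0  1  1  1  1  1  1  2  2  2
  row 3: 0  0  0  1  2  2  2  2  2  3  3  3
  row 4: 0  1  1  2  3  3  3  3  3  4  4  4
  row 5: 0  1  1  2  3  3  3  4  4  5  5  5
  row 6: 1  2  2  3  4  4  4  5  5  6  6  6
  row 7: 1  2  2  3  4  4  4  5  5  6  7  7
  row 8: 1  2  3  4  5  5  5  6  6  7  8  8
  row 9: 1  2  3  4  5  6  6  7  7  8  9  9
  row 10: 1  2  3  4  5  6  6  7  7  8  9  10
  row 11: 1  2  3  4  5  6  6  7  8  9  10  11
  row 12: 1  2  3  4  5  6  7  8  9  10  11  12

reading off 1-entries of Δ²R: w = (4, 10, 5, 2, 8, 1, 11, 3, 6, 12, 9, 7).

Rothe diagram D(w) (26 cells), 10 SE-corners (essential conditions):

[(2, 9, 1), (3, 3, 0), (5, 1, 0), (5, 3, 1), (5, 7, 3), (7, 3, 2), (7, 7, 4), (7, 9, 5), (10, 9, 7), (11, 7, 6)]


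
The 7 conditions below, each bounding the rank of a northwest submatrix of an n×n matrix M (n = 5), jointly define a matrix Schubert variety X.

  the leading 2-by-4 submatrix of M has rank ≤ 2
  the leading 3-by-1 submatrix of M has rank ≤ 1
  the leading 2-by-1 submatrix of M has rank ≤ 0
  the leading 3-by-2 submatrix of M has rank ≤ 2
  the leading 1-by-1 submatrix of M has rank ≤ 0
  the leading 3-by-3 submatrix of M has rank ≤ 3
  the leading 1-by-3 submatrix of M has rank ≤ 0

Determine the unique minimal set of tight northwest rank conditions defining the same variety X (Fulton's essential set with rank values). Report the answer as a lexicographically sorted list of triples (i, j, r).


Recovering R(i,j) via the rank-extension bound from the 7 conditions:

  0  0  0  1  1
  0  1  1  2  2
  1  2  2  3  3
  1  2  3  4  4
  1  2  3  4  5

the unique w with this rank table is (4, 2, 1, 3, 5).

ℓ(w)=4; the 2 essential cells (i,j,r):

[(1, 3, 0), (2, 1, 0)]


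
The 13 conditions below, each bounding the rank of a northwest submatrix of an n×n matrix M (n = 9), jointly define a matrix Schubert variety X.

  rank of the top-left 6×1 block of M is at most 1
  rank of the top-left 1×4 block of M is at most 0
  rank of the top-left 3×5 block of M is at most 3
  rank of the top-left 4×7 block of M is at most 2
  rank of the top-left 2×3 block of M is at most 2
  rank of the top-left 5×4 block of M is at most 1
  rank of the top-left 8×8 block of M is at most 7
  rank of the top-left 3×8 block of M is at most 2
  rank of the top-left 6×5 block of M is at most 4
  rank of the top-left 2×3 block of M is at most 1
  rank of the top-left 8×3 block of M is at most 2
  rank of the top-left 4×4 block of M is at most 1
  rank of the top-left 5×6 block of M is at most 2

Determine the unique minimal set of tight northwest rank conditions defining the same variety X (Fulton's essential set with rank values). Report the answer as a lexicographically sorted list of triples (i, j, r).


Computing R[i][j] = min implied NW-rank bound (n=9, 13 conditions):

  R[1]: 0, 0, 0, 0, 1, 1, 1, 1, 1
  R[2]: 1, 1, 1, 1, 2, 2, 2, 2, 2
  R[3]: 1, 1, 1, 1, 2, 2, 2, 2, 3
  R[4]: 1, 1, 1, 1, 2, 2, 2, 3, 4
  R[5]: 1, 1, 1, 1, 2, 2, 3, 4, 5
  R[6]: 1, 2, 2, 2, 3, 3, 4, 5, 6
  R[7]: 1, 2, 2, 3, 4, 4, 5, 6, 7
  R[8]: 1, 2, 2, 3, 4, 5, 6, 7, 8
  R[9]: 1, 2, 3, 4, 5, 6, 7, 8, 9

hence w(1..9) = (5, 1, 9, 8, 7, 2, 4, 6, 3).

6 SE-corners of the 21-cell Rothe diagram give Ess(w):

[(1, 4, 0), (3, 8, 2), (4, 7, 2), (5, 4, 1), (5, 6, 2), (8, 3, 2)]


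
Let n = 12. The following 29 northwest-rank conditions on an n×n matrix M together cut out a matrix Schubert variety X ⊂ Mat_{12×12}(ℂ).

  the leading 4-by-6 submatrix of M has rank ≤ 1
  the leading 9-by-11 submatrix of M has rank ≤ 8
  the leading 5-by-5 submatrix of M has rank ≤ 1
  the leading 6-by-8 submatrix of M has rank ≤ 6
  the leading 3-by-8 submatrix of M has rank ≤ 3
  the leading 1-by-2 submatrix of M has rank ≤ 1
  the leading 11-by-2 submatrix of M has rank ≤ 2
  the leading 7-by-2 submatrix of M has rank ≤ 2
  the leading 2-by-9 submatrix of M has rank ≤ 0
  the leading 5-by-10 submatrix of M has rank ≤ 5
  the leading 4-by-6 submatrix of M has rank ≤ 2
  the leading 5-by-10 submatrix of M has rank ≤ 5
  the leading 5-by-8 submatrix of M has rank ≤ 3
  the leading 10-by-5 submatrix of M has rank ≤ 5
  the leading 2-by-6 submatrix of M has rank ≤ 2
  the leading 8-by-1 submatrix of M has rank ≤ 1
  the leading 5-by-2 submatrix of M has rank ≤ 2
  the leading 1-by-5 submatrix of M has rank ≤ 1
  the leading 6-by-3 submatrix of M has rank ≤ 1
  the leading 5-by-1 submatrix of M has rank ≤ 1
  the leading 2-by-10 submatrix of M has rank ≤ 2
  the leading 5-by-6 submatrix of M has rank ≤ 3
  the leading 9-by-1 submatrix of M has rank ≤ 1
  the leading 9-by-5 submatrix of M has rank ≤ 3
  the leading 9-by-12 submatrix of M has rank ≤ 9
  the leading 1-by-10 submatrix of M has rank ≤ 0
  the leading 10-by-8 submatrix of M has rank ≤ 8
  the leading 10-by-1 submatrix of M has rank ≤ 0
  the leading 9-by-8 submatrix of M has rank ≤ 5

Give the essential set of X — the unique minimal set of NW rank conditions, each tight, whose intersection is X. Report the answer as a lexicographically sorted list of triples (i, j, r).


The tightest implied rank at each (i,j), from the 29 conditions:

  R[1]: 0 0 0 0 0 0 0 0 0 0 1 1
  R[2]: 0 0 0 0 0 0 0 0 0 1 2 2
  R[3]: 0 1 1 1 1 1 1 1 1 2 3 3
  R[4]: 0 1 1 1 1 1 2 2 2 3 4 4
  R[5]: 0 1 1 1 1 2 3 3 3 4 5 5
  R[6]: 0 1 1 2 2 3 4 4 4 5 6 6
  R[7]: 0 1 2 3 3 4 5 5 5 6 7 7
  R[8]: 0 1 2 3 3 4 5 5 6 7 8 8
  R[9]: 0 1 2 3 3 4 5 5 6 7 8 9
  R[10]: 0 1 2 3 4 5 6 6 7 8 9 10
  R[11]: 1 2 3 4 5 6 7 7 8 9 10 11
  R[12]: 1 2 3 4 5 6 7 8 9 10 11 12

second differences of R give the permutation w = (11, 10, 2, 7, 6, 4, 3, 9, 12, 5, 1, 8).

D(w) has 39 cells with 8 SE-corners; essential set:

[(1, 10, 0), (2, 9, 0), (4, 6, 1), (5, 5, 1), (6, 3, 1), (9, 5, 3), (9, 8, 5), (10, 1, 0)]


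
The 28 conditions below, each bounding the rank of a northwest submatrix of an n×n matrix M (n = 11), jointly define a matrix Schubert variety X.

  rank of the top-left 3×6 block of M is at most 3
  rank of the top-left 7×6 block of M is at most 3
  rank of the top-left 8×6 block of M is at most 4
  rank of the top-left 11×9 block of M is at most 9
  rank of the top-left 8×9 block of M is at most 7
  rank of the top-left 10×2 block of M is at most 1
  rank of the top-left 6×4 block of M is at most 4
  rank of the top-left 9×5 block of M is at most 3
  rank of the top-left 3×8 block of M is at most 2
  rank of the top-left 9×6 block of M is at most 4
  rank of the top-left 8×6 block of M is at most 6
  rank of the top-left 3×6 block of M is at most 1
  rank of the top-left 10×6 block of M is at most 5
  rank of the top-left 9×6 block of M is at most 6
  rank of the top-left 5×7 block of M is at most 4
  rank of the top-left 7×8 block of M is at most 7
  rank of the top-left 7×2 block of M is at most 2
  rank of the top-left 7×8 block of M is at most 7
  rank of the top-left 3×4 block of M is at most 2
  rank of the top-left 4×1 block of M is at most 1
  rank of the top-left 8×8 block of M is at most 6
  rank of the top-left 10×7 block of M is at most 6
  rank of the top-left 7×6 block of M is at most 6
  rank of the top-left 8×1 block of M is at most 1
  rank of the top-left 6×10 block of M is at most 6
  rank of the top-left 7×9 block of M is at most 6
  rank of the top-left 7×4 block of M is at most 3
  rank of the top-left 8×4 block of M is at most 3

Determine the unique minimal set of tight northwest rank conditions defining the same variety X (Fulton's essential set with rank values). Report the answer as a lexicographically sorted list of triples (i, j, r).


Recovering R(i,j) via the rank-extension bound from the 28 conditions:

  R[1]: 1 | 1 | 1 | 1 | 1 | 1 | 1 | 1 | 1 | 1 | 1
  R[2]: 1 | 1 | 1 | 1 | 1 | 1 | 2 | 2 | 2 | 2 | 2
  R[3]: 1 | 1 | 1 | 1 | 1 | 1 | 2 | 2 | 3 | 3 | 3
  R[4]: 1 | 1 | 2 | 2 | 2 | 2 | 3 | 3 | 4 | 4 | 4
  R[5]: 1 | 1 | 2 | 3 | 3 | 3 | 4 | 4 | 5 | 5 | 5
  R[6]: 1 | 1 | 2 | 3 | 3 | 3 | 4 | 5 | 6 | 6 | 6
  R[7]: 1 | 1 | 2 | 3 | 3 | 3 | 4 | 5 | 6 | 7 | 7
  R[8]: 1 | 1 | 2 | 3 | 3 | 4 | 5 | 6 | 7 | 8 | 8
  R[9]: 1 | 1 | 2 | 3 | 3 | 4 | 5 | 6 | 7 | 8 | 9
  R[10]: 1 | 1 | 2 | 3 | 4 | 5 | 6 | 7 | 8 | 9 | 10
  R[11]: 1 | 2 | 3 | 4 | 5 | 6 | 7 | 8 | 9 | 10 | 11

so w = (1, 7, 9, 3, 4, 8, 10, 6, 11, 5, 2).

|D(w)|=24, |Ess(w)|=5:

[(3, 6, 1), (3, 8, 2), (7, 6, 3), (9, 5, 3), (10, 2, 1)]


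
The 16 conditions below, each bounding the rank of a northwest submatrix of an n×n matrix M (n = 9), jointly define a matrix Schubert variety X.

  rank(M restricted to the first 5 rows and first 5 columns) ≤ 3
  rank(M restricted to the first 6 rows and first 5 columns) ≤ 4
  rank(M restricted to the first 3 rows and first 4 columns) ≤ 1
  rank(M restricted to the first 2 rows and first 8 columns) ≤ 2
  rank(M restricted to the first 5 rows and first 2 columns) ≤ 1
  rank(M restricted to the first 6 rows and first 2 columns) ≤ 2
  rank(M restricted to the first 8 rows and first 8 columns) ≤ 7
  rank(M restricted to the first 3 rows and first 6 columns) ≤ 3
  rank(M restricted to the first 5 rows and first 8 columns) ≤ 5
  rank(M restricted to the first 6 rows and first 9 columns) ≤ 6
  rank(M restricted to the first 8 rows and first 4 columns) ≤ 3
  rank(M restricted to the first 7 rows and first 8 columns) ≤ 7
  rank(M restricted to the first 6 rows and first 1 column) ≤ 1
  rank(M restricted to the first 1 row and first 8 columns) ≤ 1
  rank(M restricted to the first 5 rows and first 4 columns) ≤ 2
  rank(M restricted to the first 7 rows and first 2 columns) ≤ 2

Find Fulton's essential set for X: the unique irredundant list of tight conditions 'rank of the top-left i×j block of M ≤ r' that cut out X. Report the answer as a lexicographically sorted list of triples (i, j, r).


Recovering R(i,j) via the rank-extension bound from the 16 conditions:

  R[1]: 1  1  1  1  1  1  1  1  1
  R[2]: 1  1  1  1  2  2  2  2  2
  R[3]: 1  1  1  1  2  3  3  3  3
  R[4]: 1  1  2  2  3  4  4  4  4
  R[5]: 1  1  2  2  3  4  5  5  5
  R[6]: 1  2  3  3  4  5  6  6  6
  R[7]: 1  2  3  3  4  5  6  7  7
  R[8]: 1  2  3  3  4  5  6  7  8
  R[9]: 1  2  3  4  5  6  7  8  9

hence w(1..9) = (1, 5, 6, 3, 7, 2, 8, 9, 4).

Fulton essential set (4 of the 11 Rothe cells):

[(3, 4, 1), (5, 2, 1), (5, 4, 2), (8, 4, 3)]


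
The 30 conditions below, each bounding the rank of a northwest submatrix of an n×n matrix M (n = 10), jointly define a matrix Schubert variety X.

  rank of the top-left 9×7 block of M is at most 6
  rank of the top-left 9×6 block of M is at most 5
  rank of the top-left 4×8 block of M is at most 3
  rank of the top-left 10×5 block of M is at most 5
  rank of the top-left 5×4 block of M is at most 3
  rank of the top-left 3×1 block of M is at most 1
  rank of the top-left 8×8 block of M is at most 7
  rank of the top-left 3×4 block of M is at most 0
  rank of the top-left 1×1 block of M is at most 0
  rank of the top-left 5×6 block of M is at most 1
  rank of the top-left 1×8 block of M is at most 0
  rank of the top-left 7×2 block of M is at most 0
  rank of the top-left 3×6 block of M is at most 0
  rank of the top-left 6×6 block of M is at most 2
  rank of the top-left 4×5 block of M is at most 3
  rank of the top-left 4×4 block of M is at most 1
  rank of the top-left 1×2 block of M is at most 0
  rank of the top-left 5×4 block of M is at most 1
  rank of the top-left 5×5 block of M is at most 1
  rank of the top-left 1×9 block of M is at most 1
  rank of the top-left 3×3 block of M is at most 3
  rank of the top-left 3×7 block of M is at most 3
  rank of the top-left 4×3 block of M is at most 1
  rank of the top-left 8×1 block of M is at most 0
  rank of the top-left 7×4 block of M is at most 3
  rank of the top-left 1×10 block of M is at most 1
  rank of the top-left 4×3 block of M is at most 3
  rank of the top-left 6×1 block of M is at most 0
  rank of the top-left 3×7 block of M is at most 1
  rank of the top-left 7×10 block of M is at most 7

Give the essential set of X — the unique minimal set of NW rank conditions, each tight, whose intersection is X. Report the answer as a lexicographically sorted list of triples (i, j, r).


Propagating the 30 rank bounds to every northwest block:

  row 1: 0  0  0  0  0  0  0  0  1  1
  row 2: 0  0  0  0  0  0  1  1  2  2
  row 3: 0  0  0  0  0  0  1  2  3  3
  row 4: 0  0  1  1  1  1  2  3  4  4
  row 5: 0  0  1  1  1  1  2  3  4  5
  row 6: 0  0  1  2  2  2  3  4  5  6
  row 7: 0  0  1  2  3  3  4  5  6  7
  row 8: 0  1  2  3  4  4  5  6  7  8
  row 9: 1  2  3  4  5  5  6  7  8  9
  row 10: 1  2  3  4  5  6  7  8  9  10

giving w = (9, 7, 8, 3, 10, 4, 5, 2, 1, 6) via Δ²R.

|D(w)|=32, |Ess(w)|=5:

[(1, 8, 0), (3, 6, 0), (5, 6, 1), (7, 2, 0), (8, 1, 0)]


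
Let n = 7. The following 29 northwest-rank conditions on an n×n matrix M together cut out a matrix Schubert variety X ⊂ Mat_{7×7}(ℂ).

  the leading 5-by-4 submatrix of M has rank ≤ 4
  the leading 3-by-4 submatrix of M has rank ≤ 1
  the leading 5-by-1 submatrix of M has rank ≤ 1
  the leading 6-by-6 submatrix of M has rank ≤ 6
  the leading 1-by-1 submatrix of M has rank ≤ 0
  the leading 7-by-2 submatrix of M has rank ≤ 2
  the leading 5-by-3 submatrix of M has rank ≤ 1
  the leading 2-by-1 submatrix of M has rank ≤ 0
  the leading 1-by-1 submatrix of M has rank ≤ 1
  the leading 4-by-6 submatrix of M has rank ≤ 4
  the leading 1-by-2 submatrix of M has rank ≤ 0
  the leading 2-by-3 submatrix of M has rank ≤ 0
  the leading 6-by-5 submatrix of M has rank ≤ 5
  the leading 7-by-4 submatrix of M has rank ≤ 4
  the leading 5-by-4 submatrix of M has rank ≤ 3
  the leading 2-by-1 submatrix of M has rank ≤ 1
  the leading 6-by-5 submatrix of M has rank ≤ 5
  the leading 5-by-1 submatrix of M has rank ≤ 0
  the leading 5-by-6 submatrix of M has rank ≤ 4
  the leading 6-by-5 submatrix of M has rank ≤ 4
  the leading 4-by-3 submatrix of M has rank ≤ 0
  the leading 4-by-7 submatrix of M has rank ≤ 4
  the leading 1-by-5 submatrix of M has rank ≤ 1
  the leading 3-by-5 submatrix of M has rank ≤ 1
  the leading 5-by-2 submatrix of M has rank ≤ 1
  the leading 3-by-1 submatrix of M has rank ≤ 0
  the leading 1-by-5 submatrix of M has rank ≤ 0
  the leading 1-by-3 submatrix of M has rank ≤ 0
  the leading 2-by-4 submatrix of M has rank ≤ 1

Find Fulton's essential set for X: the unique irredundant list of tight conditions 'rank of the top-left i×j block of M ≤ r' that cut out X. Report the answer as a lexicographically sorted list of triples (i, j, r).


Computing R[i][j] = min implied NW-rank bound (n=7, 29 conditions):

  R[1]: 0, 0, 0, 0, 0, 1, 1
  R[2]: 0, 0, 0, 1, 1, 2, 2
  R[3]: 0, 0, 0, 1, 1, 2, 3
  R[4]: 0, 0, 0, 1, 2, 3, 4
  R[5]: 0, 1, 1, 2, 3, 4, 5
  R[6]: 1, 2, 2, 3, 4, 5, 6
  R[7]: 1, 2, 3, 4, 5, 6, 7

so w = (6, 4, 7, 5, 2, 1, 3).

4 SE-corners of the 16-cell Rothe diagram give Ess(w):

[(1, 5, 0), (3, 5, 1), (4, 3, 0), (5, 1, 0)]


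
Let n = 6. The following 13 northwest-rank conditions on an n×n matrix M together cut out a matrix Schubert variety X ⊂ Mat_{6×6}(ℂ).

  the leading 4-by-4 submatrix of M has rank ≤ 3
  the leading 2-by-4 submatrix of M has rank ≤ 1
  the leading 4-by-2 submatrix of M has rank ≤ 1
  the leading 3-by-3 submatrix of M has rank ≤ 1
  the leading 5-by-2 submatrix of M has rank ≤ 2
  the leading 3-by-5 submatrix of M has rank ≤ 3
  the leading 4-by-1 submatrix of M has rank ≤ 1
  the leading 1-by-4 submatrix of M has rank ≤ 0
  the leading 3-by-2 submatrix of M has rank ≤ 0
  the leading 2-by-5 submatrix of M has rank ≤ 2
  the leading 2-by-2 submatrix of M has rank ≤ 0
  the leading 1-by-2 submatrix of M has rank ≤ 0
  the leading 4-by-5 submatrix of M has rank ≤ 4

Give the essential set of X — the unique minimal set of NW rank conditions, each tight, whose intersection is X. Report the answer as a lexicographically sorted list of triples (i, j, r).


Recovering R(i,j) via the rank-extension bound from the 13 conditions:

  i=1: 0 | 0 | 0 | 0 | 1 | 1
  i=2: 0 | 0 | 1 | 1 | 2 | 2
  i=3: 0 | 0 | 1 | 2 | 3 | 3
  i=4: 1 | 1 | 2 | 3 | 4 | 4
  i=5: 1 | 2 | 3 | 4 | 5 | 5
  i=6: 1 | 2 | 3 | 4 | 5 | 6

second differences of R give the permutation w = (5, 3, 4, 1, 2, 6).

|D(w)|=8, |Ess(w)|=2:

[(1, 4, 0), (3, 2, 0)]


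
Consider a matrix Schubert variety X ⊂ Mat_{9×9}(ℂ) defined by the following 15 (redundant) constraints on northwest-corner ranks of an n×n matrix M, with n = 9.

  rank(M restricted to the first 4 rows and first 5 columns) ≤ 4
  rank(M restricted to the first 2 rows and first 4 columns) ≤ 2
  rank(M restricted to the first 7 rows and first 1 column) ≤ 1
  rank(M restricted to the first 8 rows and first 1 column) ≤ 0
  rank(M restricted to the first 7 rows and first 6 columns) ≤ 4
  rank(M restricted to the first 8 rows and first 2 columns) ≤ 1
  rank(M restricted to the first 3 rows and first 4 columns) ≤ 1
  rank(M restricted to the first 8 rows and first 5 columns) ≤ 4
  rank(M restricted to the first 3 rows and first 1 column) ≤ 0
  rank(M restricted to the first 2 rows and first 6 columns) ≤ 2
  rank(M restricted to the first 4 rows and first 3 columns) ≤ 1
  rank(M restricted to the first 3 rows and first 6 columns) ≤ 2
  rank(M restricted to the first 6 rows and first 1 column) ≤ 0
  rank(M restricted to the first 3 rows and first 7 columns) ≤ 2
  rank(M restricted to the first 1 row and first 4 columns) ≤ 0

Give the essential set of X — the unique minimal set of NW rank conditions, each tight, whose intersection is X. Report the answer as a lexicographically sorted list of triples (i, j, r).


Propagating the 15 rank bounds to every northwest block:

  R[1]: 0 | 0 | 0 | 0 | 1 | 1 | 1 | 1 | 1
  R[2]: 0 | 1 | 1 | 1 | 2 | 2 | 2 | 2 | 2
  R[3]: 0 | 1 | 1 | 1 | 2 | 2 | 2 | 3 | 3
  R[4]: 0 | 1 | 1 | 2 | 3 | 3 | 3 | 4 | 4
  R[5]: 0 | 1 | 2 | 3 | 4 | 4 | 4 | 5 | 5
  R[6]: 0 | 1 | 2 | 3 | 4 | 4 | 5 | 6 | 6
  R[7]: 0 | 1 | 2 | 3 | 4 | 4 | 5 | 6 | 7
  R[8]: 0 | 1 | 2 | 3 | 4 | 5 | 6 | 7 | 8
  R[9]: 1 | 2 | 3 | 4 | 5 | 6 | 7 | 8 | 9

hence w(1..9) = (5, 2, 8, 4, 3, 7, 9, 6, 1).

Rothe diagram D(w) (18 cells), 6 SE-corners (essential conditions):

[(1, 4, 0), (3, 4, 1), (3, 7, 2), (4, 3, 1), (7, 6, 4), (8, 1, 0)]
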